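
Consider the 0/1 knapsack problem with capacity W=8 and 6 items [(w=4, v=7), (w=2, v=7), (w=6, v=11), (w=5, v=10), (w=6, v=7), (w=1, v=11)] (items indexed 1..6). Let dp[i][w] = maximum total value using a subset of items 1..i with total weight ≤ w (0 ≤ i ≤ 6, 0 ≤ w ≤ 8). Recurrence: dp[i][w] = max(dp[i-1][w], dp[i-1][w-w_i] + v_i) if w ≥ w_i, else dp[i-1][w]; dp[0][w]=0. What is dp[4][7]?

i\w   0   1   2   3   4   5   6   7   8
  0   0   0   0   0   0   0   0   0   0
  1   0   0   0   0   7   7   7   7   7
  2   0   0   7   7   7   7  14  14  14
  3   0   0   7   7   7   7  14  14  18
  4   0   0   7   7   7  10  14  17  18
  5   0   0   7   7   7  10  14  17  18
  6   0  11  11  18  18  18  21  25  28

17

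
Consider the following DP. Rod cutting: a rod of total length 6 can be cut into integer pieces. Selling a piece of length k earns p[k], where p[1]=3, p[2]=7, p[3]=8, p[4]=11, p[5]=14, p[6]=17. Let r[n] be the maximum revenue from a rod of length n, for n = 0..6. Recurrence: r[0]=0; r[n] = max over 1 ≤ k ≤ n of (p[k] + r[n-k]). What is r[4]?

14

   n    0    1    2    3    4    5    6
r[n]    0    3    7   10   14   17   21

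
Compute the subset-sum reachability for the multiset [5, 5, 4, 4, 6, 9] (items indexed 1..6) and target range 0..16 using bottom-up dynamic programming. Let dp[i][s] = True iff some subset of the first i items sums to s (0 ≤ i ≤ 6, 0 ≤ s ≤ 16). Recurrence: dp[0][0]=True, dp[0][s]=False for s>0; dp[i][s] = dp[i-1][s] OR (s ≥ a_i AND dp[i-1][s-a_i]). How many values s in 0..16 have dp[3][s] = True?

i\s   0   1   2   3   4   5   6   7   8   9  10  11  12  13  14  15  16
  0   T   F   F   F   F   F   F   F   F   F   F   F   F   F   F   F   F
  1   T   F   F   F   F   T   F   F   F   F   F   F   F   F   F   F   F
  2   T   F   F   F   F   T   F   F   F   F   T   F   F   F   F   F   F
  3   T   F   F   F   T   T   F   F   F   T   T   F   F   F   T   F   F
  4   T   F   F   F   T   T   F   F   T   T   T   F   F   T   T   F   F
  5   T   F   F   F   T   T   T   F   T   T   T   T   F   T   T   T   T
  6   T   F   F   F   T   T   T   F   T   T   T   T   F   T   T   T   T

6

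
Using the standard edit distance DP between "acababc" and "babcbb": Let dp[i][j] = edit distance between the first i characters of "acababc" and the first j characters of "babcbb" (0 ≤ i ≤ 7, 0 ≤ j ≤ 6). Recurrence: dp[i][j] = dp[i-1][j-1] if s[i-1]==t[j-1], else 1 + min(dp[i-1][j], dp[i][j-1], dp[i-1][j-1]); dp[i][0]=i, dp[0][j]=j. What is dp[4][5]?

3

   ''  b  a  b  c  b  b
''  0  1  2  3  4  5  6
 a  1  1  1  2  3  4  5
 c  2  2  2  2  2  3  4
 a  3  3  2  3  3  3  4
 b  4  3  3  2  3  3  3
 a  5  4  3  3  3  4  4
 b  6  5  4  3  4  3  4
 c  7  6  5  4  3  4  4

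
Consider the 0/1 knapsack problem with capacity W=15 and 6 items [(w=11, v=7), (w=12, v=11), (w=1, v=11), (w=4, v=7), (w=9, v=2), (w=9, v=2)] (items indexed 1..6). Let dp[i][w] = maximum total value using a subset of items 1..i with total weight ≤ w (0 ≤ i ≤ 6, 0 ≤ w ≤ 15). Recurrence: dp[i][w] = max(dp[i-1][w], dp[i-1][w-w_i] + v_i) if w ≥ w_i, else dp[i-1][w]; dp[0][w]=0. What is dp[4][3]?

11

i\w   0   1   2   3   4   5   6   7   8   9  10  11  12  13  14  15
  0   0   0   0   0   0   0   0   0   0   0   0   0   0   0   0   0
  1   0   0   0   0   0   0   0   0   0   0   0   7   7   7   7   7
  2   0   0   0   0   0   0   0   0   0   0   0   7  11  11  11  11
  3   0  11  11  11  11  11  11  11  11  11  11  11  18  22  22  22
  4   0  11  11  11  11  18  18  18  18  18  18  18  18  22  22  22
  5   0  11  11  11  11  18  18  18  18  18  18  18  18  22  22  22
  6   0  11  11  11  11  18  18  18  18  18  18  18  18  22  22  22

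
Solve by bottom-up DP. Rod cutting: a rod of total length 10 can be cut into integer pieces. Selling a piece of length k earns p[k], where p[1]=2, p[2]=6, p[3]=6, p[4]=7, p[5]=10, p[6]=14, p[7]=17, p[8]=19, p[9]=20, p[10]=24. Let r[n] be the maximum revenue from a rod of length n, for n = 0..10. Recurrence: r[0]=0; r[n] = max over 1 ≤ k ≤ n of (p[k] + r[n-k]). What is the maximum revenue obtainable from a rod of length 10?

30

   n    0    1    2    3    4    5    6    7    8    9   10
r[n]    0    2    6    8   12   14   18   20   24   26   30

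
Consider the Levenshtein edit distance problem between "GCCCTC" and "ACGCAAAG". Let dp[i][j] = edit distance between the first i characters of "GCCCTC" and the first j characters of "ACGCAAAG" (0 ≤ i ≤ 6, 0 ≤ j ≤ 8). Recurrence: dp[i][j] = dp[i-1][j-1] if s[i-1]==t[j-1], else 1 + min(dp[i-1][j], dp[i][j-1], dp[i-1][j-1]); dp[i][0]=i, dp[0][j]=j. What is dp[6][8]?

   ''  A  C  G  C  A  A  A  G
''  0  1  2  3  4  5  6  7  8
 G  1  1  2  2  3  4  5  6  7
 C  2  2  1  2  2  3  4  5  6
 C  3  3  2  2  2  3  4  5  6
 C  4  4  3  3  2  3  4  5  6
 T  5  5  4  4  3  3  4  5  6
 C  6  6  5  5  4  4  4  5  6

6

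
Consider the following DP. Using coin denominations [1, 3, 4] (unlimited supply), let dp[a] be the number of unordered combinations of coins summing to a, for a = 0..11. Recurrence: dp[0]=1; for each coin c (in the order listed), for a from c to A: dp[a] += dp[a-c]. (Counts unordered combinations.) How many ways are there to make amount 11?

9

after  coin     0     1     2     3     4     5     6     7     8     9    10    11
          1     1     1     1     1     1     1     1     1     1     1     1     1
          3     1     1     1     2     2     2     3     3     3     4     4     4
          4     1     1     1     2     3     3     4     5     6     7     8     9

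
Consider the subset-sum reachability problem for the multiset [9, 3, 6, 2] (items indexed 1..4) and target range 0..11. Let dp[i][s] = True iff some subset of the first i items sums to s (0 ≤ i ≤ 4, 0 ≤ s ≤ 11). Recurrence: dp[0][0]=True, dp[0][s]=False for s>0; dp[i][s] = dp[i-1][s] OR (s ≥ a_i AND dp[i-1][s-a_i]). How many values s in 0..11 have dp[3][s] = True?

4

i\s   0   1   2   3   4   5   6   7   8   9  10  11
  0   T   F   F   F   F   F   F   F   F   F   F   F
  1   T   F   F   F   F   F   F   F   F   T   F   F
  2   T   F   F   T   F   F   F   F   F   T   F   F
  3   T   F   F   T   F   F   T   F   F   T   F   F
  4   T   F   T   T   F   T   T   F   T   T   F   T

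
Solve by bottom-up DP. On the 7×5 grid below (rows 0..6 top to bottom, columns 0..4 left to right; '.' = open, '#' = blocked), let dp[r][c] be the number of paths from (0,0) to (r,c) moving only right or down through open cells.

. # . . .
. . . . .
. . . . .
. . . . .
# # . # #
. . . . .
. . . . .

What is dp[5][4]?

r\c   0   1   2   3   4
  0   1   0   0   0   0
  1   1   1   1   1   1
  2   1   2   3   4   5
  3   1   3   6  10  15
  4   0   0   6   0   0
  5   0   0   6   6   6
  6   0   0   6  12  18

6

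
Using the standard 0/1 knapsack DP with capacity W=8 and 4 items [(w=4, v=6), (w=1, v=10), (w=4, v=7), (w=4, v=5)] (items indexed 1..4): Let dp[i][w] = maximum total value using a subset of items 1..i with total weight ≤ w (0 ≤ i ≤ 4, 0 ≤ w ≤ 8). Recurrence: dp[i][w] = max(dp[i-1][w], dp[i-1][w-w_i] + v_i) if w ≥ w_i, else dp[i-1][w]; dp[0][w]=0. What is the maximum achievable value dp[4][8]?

17

i\w   0   1   2   3   4   5   6   7   8
  0   0   0   0   0   0   0   0   0   0
  1   0   0   0   0   6   6   6   6   6
  2   0  10  10  10  10  16  16  16  16
  3   0  10  10  10  10  17  17  17  17
  4   0  10  10  10  10  17  17  17  17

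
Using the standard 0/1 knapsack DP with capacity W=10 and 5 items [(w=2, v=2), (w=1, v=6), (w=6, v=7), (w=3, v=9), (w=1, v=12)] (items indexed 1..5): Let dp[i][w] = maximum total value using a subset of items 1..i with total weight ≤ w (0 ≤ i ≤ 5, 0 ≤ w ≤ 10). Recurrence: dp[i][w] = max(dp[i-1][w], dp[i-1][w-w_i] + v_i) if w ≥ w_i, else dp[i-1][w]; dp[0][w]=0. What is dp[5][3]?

i\w   0   1   2   3   4   5   6   7   8   9  10
  0   0   0   0   0   0   0   0   0   0   0   0
  1   0   0   2   2   2   2   2   2   2   2   2
  2   0   6   6   8   8   8   8   8   8   8   8
  3   0   6   6   8   8   8   8  13  13  15  15
  4   0   6   6   9  15  15  17  17  17  17  22
  5   0  12  18  18  21  27  27  29  29  29  29

18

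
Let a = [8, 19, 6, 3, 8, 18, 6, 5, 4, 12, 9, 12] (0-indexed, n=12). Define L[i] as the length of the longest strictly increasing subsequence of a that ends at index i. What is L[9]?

3

   i    0    1    2    3    4    5    6    7    8    9   10   11
a[i]    8   19    6    3    8   18    6    5    4   12    9   12
L[i]    1    2    1    1    2    3    2    2    2    3    3    4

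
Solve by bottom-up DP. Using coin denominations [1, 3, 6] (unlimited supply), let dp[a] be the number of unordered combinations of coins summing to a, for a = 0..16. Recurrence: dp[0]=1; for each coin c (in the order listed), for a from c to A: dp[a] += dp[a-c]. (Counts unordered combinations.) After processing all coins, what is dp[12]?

after  coin     0     1     2     3     4     5     6     7     8     9    10    11    12    13    14    15    16
          1     1     1     1     1     1     1     1     1     1     1     1     1     1     1     1     1     1
          3     1     1     1     2     2     2     3     3     3     4     4     4     5     5     5     6     6
          6     1     1     1     2     2     2     4     4     4     6     6     6     9     9     9    12    12

9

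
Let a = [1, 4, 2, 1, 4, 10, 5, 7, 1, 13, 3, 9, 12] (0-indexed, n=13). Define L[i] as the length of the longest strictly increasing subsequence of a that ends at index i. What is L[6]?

   i    0    1    2    3    4    5    6    7    8    9   10   11   12
a[i]    1    4    2    1    4   10    5    7    1   13    3    9   12
L[i]    1    2    2    1    3    4    4    5    1    6    3    6    7

4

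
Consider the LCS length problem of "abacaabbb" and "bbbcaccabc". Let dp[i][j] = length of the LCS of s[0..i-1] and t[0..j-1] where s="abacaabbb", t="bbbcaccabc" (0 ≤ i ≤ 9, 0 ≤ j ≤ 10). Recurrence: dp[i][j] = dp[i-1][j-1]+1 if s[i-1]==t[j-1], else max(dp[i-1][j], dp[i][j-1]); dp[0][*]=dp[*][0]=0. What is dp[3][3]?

   ''  b  b  b  c  a  c  c  a  b  c
''  0  0  0  0  0  0  0  0  0  0  0
 a  0  0  0  0  0  1  1  1  1  1  1
 b  0  1  1  1  1  1  1  1  1  2  2
 a  0  1  1  1  1  2  2  2  2  2  2
 c  0  1  1  1  2  2  3  3  3  3  3
 a  0  1  1  1  2  3  3  3  4  4  4
 a  0  1  1  1  2  3  3  3  4  4  4
 b  0  1  2  2  2  3  3  3  4  5  5
 b  0  1  2  3  3  3  3  3  4  5  5
 b  0  1  2  3  3  3  3  3  4  5  5

1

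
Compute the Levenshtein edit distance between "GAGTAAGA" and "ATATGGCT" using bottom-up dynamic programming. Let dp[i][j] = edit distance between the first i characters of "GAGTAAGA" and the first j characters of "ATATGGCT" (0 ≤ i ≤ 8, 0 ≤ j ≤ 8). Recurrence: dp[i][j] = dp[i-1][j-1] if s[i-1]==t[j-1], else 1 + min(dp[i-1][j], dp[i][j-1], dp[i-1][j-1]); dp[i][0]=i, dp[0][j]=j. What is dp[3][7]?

   ''  A  T  A  T  G  G  C  T
''  0  1  2  3  4  5  6  7  8
 G  1  1  2  3  4  4  5  6  7
 A  2  1  2  2  3  4  5  6  7
 G  3  2  2  3  3  3  4  5  6
 T  4  3  2  3  3  4  4  5  5
 A  5  4  3  2  3  4  5  5  6
 A  6  5  4  3  3  4  5  6  6
 G  7  6  5  4  4  3  4  5  6
 A  8  7  6  5  5  4  4  5  6

5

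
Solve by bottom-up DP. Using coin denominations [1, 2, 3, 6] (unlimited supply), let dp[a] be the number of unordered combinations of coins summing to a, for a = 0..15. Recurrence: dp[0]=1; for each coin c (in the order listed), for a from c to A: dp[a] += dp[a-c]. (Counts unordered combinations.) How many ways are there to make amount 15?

42

after  coin     0     1     2     3     4     5     6     7     8     9    10    11    12    13    14    15
          1     1     1     1     1     1     1     1     1     1     1     1     1     1     1     1     1
          2     1     1     2     2     3     3     4     4     5     5     6     6     7     7     8     8
          3     1     1     2     3     4     5     7     8    10    12    14    16    19    21    24    27
          6     1     1     2     3     4     5     8     9    12    15    18    21    27    30    36    42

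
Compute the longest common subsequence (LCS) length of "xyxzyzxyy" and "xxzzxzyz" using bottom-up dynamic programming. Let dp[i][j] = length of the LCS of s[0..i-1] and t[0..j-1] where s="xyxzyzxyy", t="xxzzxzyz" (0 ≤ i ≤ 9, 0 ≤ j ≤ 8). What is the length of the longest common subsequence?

   ''  x  x  z  z  x  z  y  z
''  0  0  0  0  0  0  0  0  0
 x  0  1  1  1  1  1  1  1  1
 y  0  1  1  1  1  1  1  2  2
 x  0  1  2  2  2  2  2  2  2
 z  0  1  2  3  3  3  3  3  3
 y  0  1  2  3  3  3  3  4  4
 z  0  1  2  3  4  4  4  4  5
 x  0  1  2  3  4  5  5  5  5
 y  0  1  2  3  4  5  5  6  6
 y  0  1  2  3  4  5  5  6  6

6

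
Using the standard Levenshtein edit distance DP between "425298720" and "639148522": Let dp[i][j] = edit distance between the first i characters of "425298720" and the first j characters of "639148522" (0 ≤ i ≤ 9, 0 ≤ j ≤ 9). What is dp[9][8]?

7

   ''  6  3  9  1  4  8  5  2  2
''  0  1  2  3  4  5  6  7  8  9
 4  1  1  2  3  4  4  5  6  7  8
 2  2  2  2  3  4  5  5  6  6  7
 5  3  3  3  3  4  5  6  5  6  7
 2  4  4  4  4  4  5  6  6  5  6
 9  5  5  5  4  5  5  6  7  6  6
 8  6  6  6  5  5  6  5  6  7  7
 7  7  7  7  6  6  6  6  6  7  8
 2  8  8  8  7  7  7  7  7  6  7
 0  9  9  9  8  8  8  8  8  7  7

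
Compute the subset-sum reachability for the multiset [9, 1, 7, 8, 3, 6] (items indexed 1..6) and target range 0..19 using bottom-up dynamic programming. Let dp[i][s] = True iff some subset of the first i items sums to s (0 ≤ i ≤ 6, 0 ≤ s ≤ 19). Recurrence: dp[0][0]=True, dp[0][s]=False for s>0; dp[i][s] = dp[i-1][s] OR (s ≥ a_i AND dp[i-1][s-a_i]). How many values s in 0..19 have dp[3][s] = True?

i\s   0   1   2   3   4   5   6   7   8   9  10  11  12  13  14  15  16  17  18  19
  0   T   F   F   F   F   F   F   F   F   F   F   F   F   F   F   F   F   F   F   F
  1   T   F   F   F   F   F   F   F   F   T   F   F   F   F   F   F   F   F   F   F
  2   T   T   F   F   F   F   F   F   F   T   T   F   F   F   F   F   F   F   F   F
  3   T   T   F   F   F   F   F   T   T   T   T   F   F   F   F   F   T   T   F   F
  4   T   T   F   F   F   F   F   T   T   T   T   F   F   F   F   T   T   T   T   F
  5   T   T   F   T   T   F   F   T   T   T   T   T   T   T   F   T   T   T   T   T
  6   T   T   F   T   T   F   T   T   T   T   T   T   T   T   T   T   T   T   T   T

8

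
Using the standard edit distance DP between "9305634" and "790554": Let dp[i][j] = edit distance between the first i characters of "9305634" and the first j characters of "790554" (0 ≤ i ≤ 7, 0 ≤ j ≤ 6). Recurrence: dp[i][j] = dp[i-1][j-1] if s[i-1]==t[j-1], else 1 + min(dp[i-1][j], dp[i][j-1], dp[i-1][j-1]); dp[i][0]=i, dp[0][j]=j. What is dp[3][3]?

   ''  7  9  0  5  5  4
''  0  1  2  3  4  5  6
 9  1  1  1  2  3  4  5
 3  2  2  2  2  3  4  5
 0  3  3  3  2  3  4  5
 5  4  4  4  3  2  3  4
 6  5  5  5  4  3  3  4
 3  6  6  6  5  4  4  4
 4  7  7  7  6  5  5  4

2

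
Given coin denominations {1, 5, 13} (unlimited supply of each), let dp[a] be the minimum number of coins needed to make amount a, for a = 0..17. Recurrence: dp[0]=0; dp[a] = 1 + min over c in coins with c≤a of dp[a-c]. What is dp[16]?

4

 a  0  1  2  3  4  5  6  7  8  9 10 11 12 13 14 15 16 17
dp  0  1  2  3  4  1  2  3  4  5  2  3  4  1  2  3  4  5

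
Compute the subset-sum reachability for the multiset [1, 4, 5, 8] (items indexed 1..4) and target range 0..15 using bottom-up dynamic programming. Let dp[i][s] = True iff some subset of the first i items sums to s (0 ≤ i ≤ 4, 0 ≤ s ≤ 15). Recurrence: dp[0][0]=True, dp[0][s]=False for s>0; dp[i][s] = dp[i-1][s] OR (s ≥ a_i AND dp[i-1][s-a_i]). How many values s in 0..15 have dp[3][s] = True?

i\s   0   1   2   3   4   5   6   7   8   9  10  11  12  13  14  15
  0   T   F   F   F   F   F   F   F   F   F   F   F   F   F   F   F
  1   T   T   F   F   F   F   F   F   F   F   F   F   F   F   F   F
  2   T   T   F   F   T   T   F   F   F   F   F   F   F   F   F   F
  3   T   T   F   F   T   T   T   F   F   T   T   F   F   F   F   F
  4   T   T   F   F   T   T   T   F   T   T   T   F   T   T   T   F

7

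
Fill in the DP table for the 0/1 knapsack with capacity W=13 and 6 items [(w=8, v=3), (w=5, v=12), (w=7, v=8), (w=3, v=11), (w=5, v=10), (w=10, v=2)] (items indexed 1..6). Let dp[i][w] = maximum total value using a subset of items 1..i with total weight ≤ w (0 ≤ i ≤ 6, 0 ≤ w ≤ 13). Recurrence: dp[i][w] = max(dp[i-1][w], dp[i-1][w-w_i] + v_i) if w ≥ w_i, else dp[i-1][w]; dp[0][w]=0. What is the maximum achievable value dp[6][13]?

33

i\w   0   1   2   3   4   5   6   7   8   9  10  11  12  13
  0   0   0   0   0   0   0   0   0   0   0   0   0   0   0
  1   0   0   0   0   0   0   0   0   3   3   3   3   3   3
  2   0   0   0   0   0  12  12  12  12  12  12  12  12  15
  3   0   0   0   0   0  12  12  12  12  12  12  12  20  20
  4   0   0   0  11  11  12  12  12  23  23  23  23  23  23
  5   0   0   0  11  11  12  12  12  23  23  23  23  23  33
  6   0   0   0  11  11  12  12  12  23  23  23  23  23  33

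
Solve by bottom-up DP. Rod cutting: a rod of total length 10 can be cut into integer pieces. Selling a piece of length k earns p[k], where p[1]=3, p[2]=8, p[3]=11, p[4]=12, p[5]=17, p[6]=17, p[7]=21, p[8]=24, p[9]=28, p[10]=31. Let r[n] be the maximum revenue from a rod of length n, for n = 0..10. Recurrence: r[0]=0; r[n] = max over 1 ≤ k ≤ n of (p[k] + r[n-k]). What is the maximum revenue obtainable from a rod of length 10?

   n    0    1    2    3    4    5    6    7    8    9   10
r[n]    0    3    8   11   16   19   24   27   32   35   40

40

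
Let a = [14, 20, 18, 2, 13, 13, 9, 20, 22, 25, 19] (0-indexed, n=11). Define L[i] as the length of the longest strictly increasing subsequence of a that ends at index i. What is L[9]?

5

   i    0    1    2    3    4    5    6    7    8    9   10
a[i]   14   20   18    2   13   13    9   20   22   25   19
L[i]    1    2    2    1    2    2    2    3    4    5    3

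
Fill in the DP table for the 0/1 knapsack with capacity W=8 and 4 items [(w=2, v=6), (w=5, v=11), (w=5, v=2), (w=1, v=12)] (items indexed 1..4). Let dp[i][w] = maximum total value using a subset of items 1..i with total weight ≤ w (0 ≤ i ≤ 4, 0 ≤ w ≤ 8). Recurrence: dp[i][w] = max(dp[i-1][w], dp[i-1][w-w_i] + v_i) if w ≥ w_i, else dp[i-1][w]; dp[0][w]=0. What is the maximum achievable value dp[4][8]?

i\w   0   1   2   3   4   5   6   7   8
  0   0   0   0   0   0   0   0   0   0
  1   0   0   6   6   6   6   6   6   6
  2   0   0   6   6   6  11  11  17  17
  3   0   0   6   6   6  11  11  17  17
  4   0  12  12  18  18  18  23  23  29

29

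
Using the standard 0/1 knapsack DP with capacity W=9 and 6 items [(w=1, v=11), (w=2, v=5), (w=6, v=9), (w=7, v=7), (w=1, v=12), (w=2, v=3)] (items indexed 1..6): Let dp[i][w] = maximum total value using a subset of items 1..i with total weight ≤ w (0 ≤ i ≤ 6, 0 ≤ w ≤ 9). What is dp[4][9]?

i\w   0   1   2   3   4   5   6   7   8   9
  0   0   0   0   0   0   0   0   0   0   0
  1   0  11  11  11  11  11  11  11  11  11
  2   0  11  11  16  16  16  16  16  16  16
  3   0  11  11  16  16  16  16  20  20  25
  4   0  11  11  16  16  16  16  20  20  25
  5   0  12  23  23  28  28  28  28  32  32
  6   0  12  23  23  28  28  31  31  32  32

25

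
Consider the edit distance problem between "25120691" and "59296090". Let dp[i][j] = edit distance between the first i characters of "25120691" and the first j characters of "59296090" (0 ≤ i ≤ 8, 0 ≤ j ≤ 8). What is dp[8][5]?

5

   ''  5  9  2  9  6  0  9  0
''  0  1  2  3  4  5  6  7  8
 2  1  1  2  2  3  4  5  6  7
 5  2  1  2  3  3  4  5  6  7
 1  3  2  2  3  4  4  5  6  7
 2  4  3  3  2  3  4  5  6  7
 0  5  4  4  3  3  4  4  5  6
 6  6  5  5  4  4  3  4  5  6
 9  7  6  5  5  4  4  4  4  5
 1  8  7  6  6  5  5  5  5  5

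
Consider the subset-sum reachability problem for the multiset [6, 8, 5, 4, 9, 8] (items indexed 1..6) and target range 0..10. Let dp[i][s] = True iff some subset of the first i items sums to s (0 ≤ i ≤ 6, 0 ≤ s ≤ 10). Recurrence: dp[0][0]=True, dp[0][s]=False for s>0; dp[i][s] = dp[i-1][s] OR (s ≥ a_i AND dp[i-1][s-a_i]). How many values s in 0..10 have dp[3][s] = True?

4

i\s   0   1   2   3   4   5   6   7   8   9  10
  0   T   F   F   F   F   F   F   F   F   F   F
  1   T   F   F   F   F   F   T   F   F   F   F
  2   T   F   F   F   F   F   T   F   T   F   F
  3   T   F   F   F   F   T   T   F   T   F   F
  4   T   F   F   F   T   T   T   F   T   T   T
  5   T   F   F   F   T   T   T   F   T   T   T
  6   T   F   F   F   T   T   T   F   T   T   T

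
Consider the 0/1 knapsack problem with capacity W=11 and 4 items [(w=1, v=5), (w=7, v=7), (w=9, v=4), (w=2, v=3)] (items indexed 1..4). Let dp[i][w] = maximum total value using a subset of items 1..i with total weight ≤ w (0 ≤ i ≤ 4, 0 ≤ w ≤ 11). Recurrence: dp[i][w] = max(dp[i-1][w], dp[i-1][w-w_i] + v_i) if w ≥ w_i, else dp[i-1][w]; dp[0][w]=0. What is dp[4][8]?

i\w   0   1   2   3   4   5   6   7   8   9  10  11
  0   0   0   0   0   0   0   0   0   0   0   0   0
  1   0   5   5   5   5   5   5   5   5   5   5   5
  2   0   5   5   5   5   5   5   7  12  12  12  12
  3   0   5   5   5   5   5   5   7  12  12  12  12
  4   0   5   5   8   8   8   8   8  12  12  15  15

12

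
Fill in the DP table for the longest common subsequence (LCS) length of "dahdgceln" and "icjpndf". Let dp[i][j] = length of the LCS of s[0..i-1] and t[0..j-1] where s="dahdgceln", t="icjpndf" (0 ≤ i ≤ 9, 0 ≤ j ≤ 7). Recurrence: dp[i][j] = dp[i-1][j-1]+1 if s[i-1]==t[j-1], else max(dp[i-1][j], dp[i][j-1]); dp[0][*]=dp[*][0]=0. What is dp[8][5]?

   ''  i  c  j  p  n  d  f
''  0  0  0  0  0  0  0  0
 d  0  0  0  0  0  0  1  1
 a  0  0  0  0  0  0  1  1
 h  0  0  0  0  0  0  1  1
 d  0  0  0  0  0  0  1  1
 g  0  0  0  0  0  0  1  1
 c  0  0  1  1  1  1  1  1
 e  0  0  1  1  1  1  1  1
 l  0  0  1  1  1  1  1  1
 n  0  0  1  1  1  2  2  2

1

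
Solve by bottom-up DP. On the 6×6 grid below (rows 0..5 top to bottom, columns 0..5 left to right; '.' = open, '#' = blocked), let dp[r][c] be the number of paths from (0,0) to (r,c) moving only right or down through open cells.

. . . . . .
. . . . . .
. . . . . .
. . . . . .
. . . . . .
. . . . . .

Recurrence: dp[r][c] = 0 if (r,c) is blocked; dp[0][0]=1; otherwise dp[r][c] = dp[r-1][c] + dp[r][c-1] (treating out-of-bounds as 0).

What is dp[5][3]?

56

r\c   0   1   2   3   4   5
  0   1   1   1   1   1   1
  1   1   2   3   4   5   6
  2   1   3   6  10  15  21
  3   1   4  10  20  35  56
  4   1   5  15  35  70 126
  5   1   6  21  56 126 252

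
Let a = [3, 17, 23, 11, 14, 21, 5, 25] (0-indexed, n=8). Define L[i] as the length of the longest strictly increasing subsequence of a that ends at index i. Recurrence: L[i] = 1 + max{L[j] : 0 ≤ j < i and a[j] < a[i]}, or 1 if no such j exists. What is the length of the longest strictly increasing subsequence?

   i    0    1    2    3    4    5    6    7
a[i]    3   17   23   11   14   21    5   25
L[i]    1    2    3    2    3    4    2    5

5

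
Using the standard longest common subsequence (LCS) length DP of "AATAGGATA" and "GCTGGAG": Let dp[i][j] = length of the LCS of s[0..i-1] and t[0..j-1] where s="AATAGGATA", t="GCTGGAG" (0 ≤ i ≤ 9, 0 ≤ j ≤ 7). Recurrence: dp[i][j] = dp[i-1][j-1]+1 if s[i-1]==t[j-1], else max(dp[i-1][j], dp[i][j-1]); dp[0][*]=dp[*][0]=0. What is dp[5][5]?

2

   ''  G  C  T  G  G  A  G
''  0  0  0  0  0  0  0  0
 A  0  0  0  0  0  0  1  1
 A  0  0  0  0  0  0  1  1
 T  0  0  0  1  1  1  1  1
 A  0  0  0  1  1  1  2  2
 G  0  1  1  1  2  2  2  3
 G  0  1  1  1  2  3  3  3
 A  0  1  1  1  2  3  4  4
 T  0  1  1  2  2  3  4  4
 A  0  1  1  2  2  3  4  4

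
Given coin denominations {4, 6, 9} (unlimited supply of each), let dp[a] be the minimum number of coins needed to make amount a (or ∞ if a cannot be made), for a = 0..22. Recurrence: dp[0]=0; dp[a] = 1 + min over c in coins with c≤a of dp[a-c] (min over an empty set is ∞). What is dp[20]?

4

 a  0  1  2  3  4  5  6  7  8  9 10 11 12 13 14 15 16 17 18 19 20 21 22
dp  0  -  -  -  1  -  1  -  2  1  2  -  2  2  3  2  3  3  2  3  4  3  3
(- denotes ∞ / unreachable)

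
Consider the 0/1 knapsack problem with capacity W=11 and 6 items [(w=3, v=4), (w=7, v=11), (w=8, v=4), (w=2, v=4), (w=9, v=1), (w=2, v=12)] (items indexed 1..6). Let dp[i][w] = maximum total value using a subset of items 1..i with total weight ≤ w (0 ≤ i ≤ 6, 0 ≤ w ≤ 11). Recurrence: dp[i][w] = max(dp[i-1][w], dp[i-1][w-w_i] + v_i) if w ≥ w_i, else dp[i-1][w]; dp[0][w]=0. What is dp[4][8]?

11

i\w   0   1   2   3   4   5   6   7   8   9  10  11
  0   0   0   0   0   0   0   0   0   0   0   0   0
  1   0   0   0   4   4   4   4   4   4   4   4   4
  2   0   0   0   4   4   4   4  11  11  11  15  15
  3   0   0   0   4   4   4   4  11  11  11  15  15
  4   0   0   4   4   4   8   8  11  11  15  15  15
  5   0   0   4   4   4   8   8  11  11  15  15  15
  6   0   0  12  12  16  16  16  20  20  23  23  27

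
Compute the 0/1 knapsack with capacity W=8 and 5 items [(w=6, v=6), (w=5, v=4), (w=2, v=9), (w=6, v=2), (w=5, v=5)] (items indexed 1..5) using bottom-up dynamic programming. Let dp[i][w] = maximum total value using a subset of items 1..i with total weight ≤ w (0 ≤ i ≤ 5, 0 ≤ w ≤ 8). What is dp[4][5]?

i\w   0   1   2   3   4   5   6   7   8
  0   0   0   0   0   0   0   0   0   0
  1   0   0   0   0   0   0   6   6   6
  2   0   0   0   0   0   4   6   6   6
  3   0   0   9   9   9   9   9  13  15
  4   0   0   9   9   9   9   9  13  15
  5   0   0   9   9   9   9   9  14  15

9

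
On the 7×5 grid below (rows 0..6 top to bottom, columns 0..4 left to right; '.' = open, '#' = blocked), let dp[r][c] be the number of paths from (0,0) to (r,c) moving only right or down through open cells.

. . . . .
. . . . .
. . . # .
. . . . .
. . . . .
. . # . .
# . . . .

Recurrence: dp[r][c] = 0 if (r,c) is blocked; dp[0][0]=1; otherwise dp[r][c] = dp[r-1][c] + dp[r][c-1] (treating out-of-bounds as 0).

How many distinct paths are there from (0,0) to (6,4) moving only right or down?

r\c   0   1   2   3   4
  0   1   1   1   1   1
  1   1   2   3   4   5
  2   1   3   6   0   5
  3   1   4  10  10  15
  4   1   5  15  25  40
  5   1   6   0  25  65
  6   0   6   6  31  96

96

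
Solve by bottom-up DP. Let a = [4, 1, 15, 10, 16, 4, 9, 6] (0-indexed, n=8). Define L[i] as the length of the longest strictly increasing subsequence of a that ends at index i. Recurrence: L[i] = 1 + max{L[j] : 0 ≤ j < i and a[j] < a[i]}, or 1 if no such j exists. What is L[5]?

2

   i    0    1    2    3    4    5    6    7
a[i]    4    1   15   10   16    4    9    6
L[i]    1    1    2    2    3    2    3    3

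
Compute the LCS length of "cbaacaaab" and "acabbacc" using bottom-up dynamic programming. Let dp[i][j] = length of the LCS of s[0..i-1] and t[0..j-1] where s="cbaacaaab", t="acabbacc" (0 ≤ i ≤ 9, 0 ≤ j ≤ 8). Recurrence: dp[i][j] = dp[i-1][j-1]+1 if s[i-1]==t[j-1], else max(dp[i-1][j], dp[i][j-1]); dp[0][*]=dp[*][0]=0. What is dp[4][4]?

   ''  a  c  a  b  b  a  c  c
''  0  0  0  0  0  0  0  0  0
 c  0  0  1  1  1  1  1  1  1
 b  0  0  1  1  2  2  2  2  2
 a  0  1  1  2  2  2  3  3  3
 a  0  1  1  2  2  2  3  3  3
 c  0  1  2  2  2  2  3  4  4
 a  0  1  2  3  3  3  3  4  4
 a  0  1  2  3  3  3  4  4  4
 a  0  1  2  3  3  3  4  4  4
 b  0  1  2  3  4  4  4  4  4

2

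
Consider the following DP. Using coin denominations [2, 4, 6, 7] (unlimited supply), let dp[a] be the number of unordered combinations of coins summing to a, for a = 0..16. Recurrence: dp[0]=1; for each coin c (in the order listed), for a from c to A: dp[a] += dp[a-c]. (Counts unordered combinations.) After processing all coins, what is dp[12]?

7

after  coin     0     1     2     3     4     5     6     7     8     9    10    11    12    13    14    15    16
          2     1     0     1     0     1     0     1     0     1     0     1     0     1     0     1     0     1
          4     1     0     1     0     2     0     2     0     3     0     3     0     4     0     4     0     5
          6     1     0     1     0     2     0     3     0     4     0     5     0     7     0     8     0    10
          7     1     0     1     0     2     0     3     1     4     1     5     2     7     3     9     4    11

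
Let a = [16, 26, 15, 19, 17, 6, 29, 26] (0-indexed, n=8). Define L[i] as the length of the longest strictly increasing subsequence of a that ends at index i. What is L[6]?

3

   i    0    1    2    3    4    5    6    7
a[i]   16   26   15   19   17    6   29   26
L[i]    1    2    1    2    2    1    3    3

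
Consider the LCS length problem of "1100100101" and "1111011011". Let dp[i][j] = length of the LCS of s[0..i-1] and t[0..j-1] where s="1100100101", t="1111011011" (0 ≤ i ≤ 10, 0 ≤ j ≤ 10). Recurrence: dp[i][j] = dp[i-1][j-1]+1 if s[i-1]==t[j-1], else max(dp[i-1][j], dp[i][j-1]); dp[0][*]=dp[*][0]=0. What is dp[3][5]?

3

   ''  1  1  1  1  0  1  1  0  1  1
''  0  0  0  0  0  0  0  0  0  0  0
 1  0  1  1  1  1  1  1  1  1  1  1
 1  0  1  2  2  2  2  2  2  2  2  2
 0  0  1  2  2  2  3  3  3  3  3  3
 0  0  1  2  2  2  3  3  3  4  4  4
 1  0  1  2  3  3  3  4  4  4  5  5
 0  0  1  2  3  3  4  4  4  5  5  5
 0  0  1  2  3  3  4  4  4  5  5  5
 1  0  1  2  3  4  4  5  5  5  6  6
 0  0  1  2  3  4  5  5  5  6  6  6
 1  0  1  2  3  4  5  6  6  6  7  7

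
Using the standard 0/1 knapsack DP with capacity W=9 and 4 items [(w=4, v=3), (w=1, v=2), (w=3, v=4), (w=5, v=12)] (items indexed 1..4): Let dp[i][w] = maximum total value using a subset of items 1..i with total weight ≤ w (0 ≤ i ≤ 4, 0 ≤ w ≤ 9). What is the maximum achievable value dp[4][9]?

18

i\w   0   1   2   3   4   5   6   7   8   9
  0   0   0   0   0   0   0   0   0   0   0
  1   0   0   0   0   3   3   3   3   3   3
  2   0   2   2   2   3   5   5   5   5   5
  3   0   2   2   4   6   6   6   7   9   9
  4   0   2   2   4   6  12  14  14  16  18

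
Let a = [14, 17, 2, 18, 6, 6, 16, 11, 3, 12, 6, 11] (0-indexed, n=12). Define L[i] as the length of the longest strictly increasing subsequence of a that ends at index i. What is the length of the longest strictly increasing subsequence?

4

   i    0    1    2    3    4    5    6    7    8    9   10   11
a[i]   14   17    2   18    6    6   16   11    3   12    6   11
L[i]    1    2    1    3    2    2    3    3    2    4    3    4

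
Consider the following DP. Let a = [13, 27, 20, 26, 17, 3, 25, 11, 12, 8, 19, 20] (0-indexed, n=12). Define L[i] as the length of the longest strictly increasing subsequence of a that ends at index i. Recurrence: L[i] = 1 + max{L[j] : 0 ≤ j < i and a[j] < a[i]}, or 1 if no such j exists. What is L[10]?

4

   i    0    1    2    3    4    5    6    7    8    9   10   11
a[i]   13   27   20   26   17    3   25   11   12    8   19   20
L[i]    1    2    2    3    2    1    3    2    3    2    4    5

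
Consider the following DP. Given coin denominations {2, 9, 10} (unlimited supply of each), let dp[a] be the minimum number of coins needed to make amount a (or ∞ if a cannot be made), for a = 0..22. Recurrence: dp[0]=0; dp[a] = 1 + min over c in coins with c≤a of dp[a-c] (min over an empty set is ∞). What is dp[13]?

3

 a  0  1  2  3  4  5  6  7  8  9 10 11 12 13 14 15 16 17 18 19 20 21 22
dp  0  -  1  -  2  -  3  -  4  1  1  2  2  3  3  4  4  5  2  2  2  3  3
(- denotes ∞ / unreachable)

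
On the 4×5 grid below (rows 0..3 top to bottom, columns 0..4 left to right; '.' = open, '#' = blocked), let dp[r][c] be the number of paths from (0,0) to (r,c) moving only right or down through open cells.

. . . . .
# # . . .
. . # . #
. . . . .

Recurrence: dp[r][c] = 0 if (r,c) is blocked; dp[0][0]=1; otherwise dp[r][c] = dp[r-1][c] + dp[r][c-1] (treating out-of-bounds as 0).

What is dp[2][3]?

2

r\c   0   1   2   3   4
  0   1   1   1   1   1
  1   0   0   1   2   3
  2   0   0   0   2   0
  3   0   0   0   2   2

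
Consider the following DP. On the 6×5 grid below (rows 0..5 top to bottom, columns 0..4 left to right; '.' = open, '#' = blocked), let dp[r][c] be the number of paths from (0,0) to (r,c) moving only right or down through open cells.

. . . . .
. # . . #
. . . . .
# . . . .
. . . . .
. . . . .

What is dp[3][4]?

r\c   0   1   2   3   4
  0   1   1   1   1   1
  1   1   0   1   2   0
  2   1   1   2   4   4
  3   0   1   3   7  11
  4   0   1   4  11  22
  5   0   1   5  16  38

11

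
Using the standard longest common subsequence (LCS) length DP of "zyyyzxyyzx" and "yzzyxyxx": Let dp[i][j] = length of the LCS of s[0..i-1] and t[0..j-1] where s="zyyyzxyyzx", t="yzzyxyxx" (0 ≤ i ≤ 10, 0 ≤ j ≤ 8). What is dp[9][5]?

3

   ''  y  z  z  y  x  y  x  x
''  0  0  0  0  0  0  0  0  0
 z  0  0  1  1  1  1  1  1  1
 y  0  1  1  1  2  2  2  2  2
 y  0  1  1  1  2  2  3  3  3
 y  0  1  1  1  2  2  3  3  3
 z  0  1  2  2  2  2  3  3  3
 x  0  1  2  2  2  3  3  4  4
 y  0  1  2  2  3  3  4  4  4
 y  0  1  2  2  3  3  4  4  4
 z  0  1  2  3  3  3  4  4  4
 x  0  1  2  3  3  4  4  5  5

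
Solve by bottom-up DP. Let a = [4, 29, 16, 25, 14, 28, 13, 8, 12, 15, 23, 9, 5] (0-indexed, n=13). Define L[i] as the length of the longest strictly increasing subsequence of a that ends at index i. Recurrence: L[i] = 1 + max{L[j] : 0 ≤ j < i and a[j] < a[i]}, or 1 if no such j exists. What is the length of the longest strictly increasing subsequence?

   i    0    1    2    3    4    5    6    7    8    9   10   11   12
a[i]    4   29   16   25   14   28   13    8   12   15   23    9    5
L[i]    1    2    2    3    2    4    2    2    3    4    5    3    2

5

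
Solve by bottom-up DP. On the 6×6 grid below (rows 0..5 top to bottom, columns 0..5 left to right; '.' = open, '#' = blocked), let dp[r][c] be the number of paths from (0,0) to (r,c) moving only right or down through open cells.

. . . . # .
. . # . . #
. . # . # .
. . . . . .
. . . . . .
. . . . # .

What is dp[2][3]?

r\c   0   1   2   3   4   5
  0   1   1   1   1   0   0
  1   1   2   0   1   1   0
  2   1   3   0   1   0   0
  3   1   4   4   5   5   5
  4   1   5   9  14  19  24
  5   1   6  15  29   0  24

1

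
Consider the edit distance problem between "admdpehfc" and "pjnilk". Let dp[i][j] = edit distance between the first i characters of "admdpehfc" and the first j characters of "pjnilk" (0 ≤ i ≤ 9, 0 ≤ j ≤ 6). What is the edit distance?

9

   ''  p  j  n  i  l  k
''  0  1  2  3  4  5  6
 a  1  1  2  3  4  5  6
 d  2  2  2  3  4  5  6
 m  3  3  3  3  4  5  6
 d  4  4  4  4  4  5  6
 p  5  4  5  5  5  5  6
 e  6  5  5  6  6  6  6
 h  7  6  6  6  7  7  7
 f  8  7  7  7  7  8  8
 c  9  8  8  8  8  8  9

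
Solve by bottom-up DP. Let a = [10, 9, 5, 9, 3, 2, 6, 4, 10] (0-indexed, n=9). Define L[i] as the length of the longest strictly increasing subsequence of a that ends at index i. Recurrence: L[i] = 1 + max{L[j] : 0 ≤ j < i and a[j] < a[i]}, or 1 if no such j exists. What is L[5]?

1

   i    0    1    2    3    4    5    6    7    8
a[i]   10    9    5    9    3    2    6    4   10
L[i]    1    1    1    2    1    1    2    2    3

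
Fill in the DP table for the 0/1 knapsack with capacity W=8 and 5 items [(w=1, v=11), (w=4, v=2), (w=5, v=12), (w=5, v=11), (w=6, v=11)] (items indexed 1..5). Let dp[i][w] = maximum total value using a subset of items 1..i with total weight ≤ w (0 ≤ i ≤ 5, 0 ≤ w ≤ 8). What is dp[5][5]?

13

i\w   0   1   2   3   4   5   6   7   8
  0   0   0   0   0   0   0   0   0   0
  1   0  11  11  11  11  11  11  11  11
  2   0  11  11  11  11  13  13  13  13
  3   0  11  11  11  11  13  23  23  23
  4   0  11  11  11  11  13  23  23  23
  5   0  11  11  11  11  13  23  23  23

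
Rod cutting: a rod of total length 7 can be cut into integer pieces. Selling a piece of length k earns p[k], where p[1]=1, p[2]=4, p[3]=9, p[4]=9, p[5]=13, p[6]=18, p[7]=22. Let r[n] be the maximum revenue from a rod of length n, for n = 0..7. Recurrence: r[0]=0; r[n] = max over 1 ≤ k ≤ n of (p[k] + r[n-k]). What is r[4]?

   n    0    1    2    3    4    5    6    7
r[n]    0    1    4    9   10   13   18   22

10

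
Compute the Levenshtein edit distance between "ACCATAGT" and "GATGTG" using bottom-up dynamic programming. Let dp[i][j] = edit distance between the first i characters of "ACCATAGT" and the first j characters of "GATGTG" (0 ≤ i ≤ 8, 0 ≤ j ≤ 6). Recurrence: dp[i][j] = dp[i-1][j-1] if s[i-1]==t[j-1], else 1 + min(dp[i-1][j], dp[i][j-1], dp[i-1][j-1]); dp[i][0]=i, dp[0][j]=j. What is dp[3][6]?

   ''  G  A  T  G  T  G
''  0  1  2  3  4  5  6
 A  1  1  1  2  3  4  5
 C  2  2  2  2  3  4  5
 C  3  3  3  3  3  4  5
 A  4  4  3  4  4  4  5
 T  5  5  4  3  4  4  5
 A  6  6  5  4  4  5  5
 G  7  6  6  5  4  5  5
 T  8  7  7  6  5  4  5

5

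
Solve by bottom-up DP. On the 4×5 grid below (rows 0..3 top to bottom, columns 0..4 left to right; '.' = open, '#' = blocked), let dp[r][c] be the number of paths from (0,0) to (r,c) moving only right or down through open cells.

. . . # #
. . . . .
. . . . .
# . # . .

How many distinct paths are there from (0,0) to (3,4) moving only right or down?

r\c   0   1   2   3   4
  0   1   1   1   0   0
  1   1   2   3   3   3
  2   1   3   6   9  12
  3   0   3   0   9  21

21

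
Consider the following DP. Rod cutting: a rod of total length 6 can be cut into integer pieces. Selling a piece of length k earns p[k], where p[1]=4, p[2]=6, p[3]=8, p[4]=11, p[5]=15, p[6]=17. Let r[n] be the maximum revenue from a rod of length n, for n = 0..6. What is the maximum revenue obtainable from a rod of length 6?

   n    0    1    2    3    4    5    6
r[n]    0    4    8   12   16   20   24

24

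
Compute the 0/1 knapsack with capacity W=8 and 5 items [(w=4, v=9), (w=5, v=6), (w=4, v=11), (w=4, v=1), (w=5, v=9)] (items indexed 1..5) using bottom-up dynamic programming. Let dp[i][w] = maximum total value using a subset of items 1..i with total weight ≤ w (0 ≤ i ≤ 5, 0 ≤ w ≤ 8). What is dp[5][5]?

11

i\w   0   1   2   3   4   5   6   7   8
  0   0   0   0   0   0   0   0   0   0
  1   0   0   0   0   9   9   9   9   9
  2   0   0   0   0   9   9   9   9   9
  3   0   0   0   0  11  11  11  11  20
  4   0   0   0   0  11  11  11  11  20
  5   0   0   0   0  11  11  11  11  20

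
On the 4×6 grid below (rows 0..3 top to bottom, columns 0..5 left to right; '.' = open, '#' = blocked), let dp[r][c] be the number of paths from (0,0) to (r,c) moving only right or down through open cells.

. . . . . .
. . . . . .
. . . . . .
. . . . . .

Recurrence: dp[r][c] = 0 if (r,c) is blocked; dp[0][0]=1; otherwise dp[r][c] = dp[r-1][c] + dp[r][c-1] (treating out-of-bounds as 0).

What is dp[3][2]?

10

r\c   0   1   2   3   4   5
  0   1   1   1   1   1   1
  1   1   2   3   4   5   6
  2   1   3   6  10  15  21
  3   1   4  10  20  35  56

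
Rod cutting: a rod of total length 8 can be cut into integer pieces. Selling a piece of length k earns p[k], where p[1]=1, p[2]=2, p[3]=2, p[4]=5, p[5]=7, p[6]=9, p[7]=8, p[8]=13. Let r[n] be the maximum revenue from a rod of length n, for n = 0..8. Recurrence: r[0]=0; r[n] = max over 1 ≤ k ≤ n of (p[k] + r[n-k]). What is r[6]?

   n    0    1    2    3    4    5    6    7    8
r[n]    0    1    2    3    5    7    9   10   13

9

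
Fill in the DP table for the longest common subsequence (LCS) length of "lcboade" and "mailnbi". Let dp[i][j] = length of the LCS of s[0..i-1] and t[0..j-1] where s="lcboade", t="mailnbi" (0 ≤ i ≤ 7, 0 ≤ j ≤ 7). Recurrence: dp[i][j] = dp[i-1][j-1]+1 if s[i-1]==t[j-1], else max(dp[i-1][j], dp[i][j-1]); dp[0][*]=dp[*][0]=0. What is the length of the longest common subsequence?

   ''  m  a  i  l  n  b  i
''  0  0  0  0  0  0  0  0
 l  0  0  0  0  1  1  1  1
 c  0  0  0  0  1  1  1  1
 b  0  0  0  0  1  1  2  2
 o  0  0  0  0  1  1  2  2
 a  0  0  1  1  1  1  2  2
 d  0  0  1  1  1  1  2  2
 e  0  0  1  1  1  1  2  2

2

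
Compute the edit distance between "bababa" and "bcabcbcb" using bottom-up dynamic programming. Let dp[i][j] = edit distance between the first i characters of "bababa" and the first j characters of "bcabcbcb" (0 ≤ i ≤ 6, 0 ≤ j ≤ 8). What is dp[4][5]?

   ''  b  c  a  b  c  b  c  b
''  0  1  2  3  4  5  6  7  8
 b  1  0  1  2  3  4  5  6  7
 a  2  1  1  1  2  3  4  5  6
 b  3  2  2  2  1  2  3  4  5
 a  4  3  3  2  2  2  3  4  5
 b  5  4  4  3  2  3  2  3  4
 a  6  5  5  4  3  3  3  3  4

2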